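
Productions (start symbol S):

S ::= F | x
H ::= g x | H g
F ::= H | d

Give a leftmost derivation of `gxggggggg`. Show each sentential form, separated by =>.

S=>F=>H=>Hg=>Hgg=>Hggg=>Hgggg=>Hggggg=>Hgggggg=>Hggggggg=>gxggggggg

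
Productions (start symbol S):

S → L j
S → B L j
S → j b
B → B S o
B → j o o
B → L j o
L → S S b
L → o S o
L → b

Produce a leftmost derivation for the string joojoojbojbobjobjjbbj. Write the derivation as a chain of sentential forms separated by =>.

S => Lj => SSbj => BLjSbj => BSoLjSbj => jooSoLjSbj => jooBLjoLjSbj => jooBSoLjoLjSbj => jooBSoSoLjoLjSbj => joojooSoSoLjoLjSbj => joojoojboSoLjoLjSbj => joojoojbojboLjoLjSbj => joojoojbojbobjoLjSbj => joojoojbojbobjobjSbj => joojoojbojbobjobjjbbj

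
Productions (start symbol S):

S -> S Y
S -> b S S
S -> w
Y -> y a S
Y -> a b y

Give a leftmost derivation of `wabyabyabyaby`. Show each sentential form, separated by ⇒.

S ⇒ SY ⇒ SYY ⇒ SYYY ⇒ SYYYY ⇒ wYYYY ⇒ wabyYYY ⇒ wabyabyYY ⇒ wabyabyabyY ⇒ wabyabyabyaby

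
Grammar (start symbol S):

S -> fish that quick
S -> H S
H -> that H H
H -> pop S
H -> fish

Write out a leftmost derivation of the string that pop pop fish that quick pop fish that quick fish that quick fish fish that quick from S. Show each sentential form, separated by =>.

S => H S => that H H S => that pop S H S => that pop H S H S => that pop pop S S H S => that pop pop fish that quick S H S => that pop pop fish that quick H S H S => that pop pop fish that quick pop S S H S => that pop pop fish that quick pop fish that quick S H S => that pop pop fish that quick pop fish that quick fish that quick H S => that pop pop fish that quick pop fish that quick fish that quick fish S => that pop pop fish that quick pop fish that quick fish that quick fish fish that quick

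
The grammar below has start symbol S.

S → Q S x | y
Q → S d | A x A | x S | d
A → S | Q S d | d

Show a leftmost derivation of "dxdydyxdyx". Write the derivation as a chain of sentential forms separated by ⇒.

S ⇒ QSx   [S → Q S x]
QSx ⇒ SdSx   [Q → S d]
SdSx ⇒ QSxdSx   [S → Q S x]
QSxdSx ⇒ AxASxdSx   [Q → A x A]
AxASxdSx ⇒ dxASxdSx   [A → d]
dxASxdSx ⇒ dxQSdSxdSx   [A → Q S d]
dxQSdSxdSx ⇒ dxdSdSxdSx   [Q → d]
dxdSdSxdSx ⇒ dxdydSxdSx   [S → y]
dxdydSxdSx ⇒ dxdydyxdSx   [S → y]
dxdydyxdSx ⇒ dxdydyxdyx   [S → y]

S⇒QSx⇒SdSx⇒QSxdSx⇒AxASxdSx⇒dxASxdSx⇒dxQSdSxdSx⇒dxdSdSxdSx⇒dxdydSxdSx⇒dxdydyxdSx⇒dxdydyxdyx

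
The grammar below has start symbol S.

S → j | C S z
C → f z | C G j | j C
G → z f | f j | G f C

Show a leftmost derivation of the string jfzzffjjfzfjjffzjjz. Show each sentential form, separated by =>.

S => CSz   [S → C S z]
CSz => CGjSz   [C → C G j]
CGjSz => jCGjSz   [C → j C]
jCGjSz => jfzGjSz   [C → f z]
jfzGjSz => jfzGfCjSz   [G → G f C]
jfzGfCjSz => jfzGfCfCjSz   [G → G f C]
jfzGfCfCjSz => jfzzffCfCjSz   [G → z f]
jfzzffCfCjSz => jfzzffCGjfCjSz   [C → C G j]
jfzzffCGjfCjSz => jfzzffjCGjfCjSz   [C → j C]
jfzzffjCGjfCjSz => jfzzffjjCGjfCjSz   [C → j C]
jfzzffjjCGjfCjSz => jfzzffjjfzGjfCjSz   [C → f z]
jfzzffjjfzGjfCjSz => jfzzffjjfzfjjfCjSz   [G → f j]
jfzzffjjfzfjjfCjSz => jfzzffjjfzfjjffzjSz   [C → f z]
jfzzffjjfzfjjffzjSz => jfzzffjjfzfjjffzjjz   [S → j]

S => CSz => CGjSz => jCGjSz => jfzGjSz => jfzGfCjSz => jfzGfCfCjSz => jfzzffCfCjSz => jfzzffCGjfCjSz => jfzzffjCGjfCjSz => jfzzffjjCGjfCjSz => jfzzffjjfzGjfCjSz => jfzzffjjfzfjjfCjSz => jfzzffjjfzfjjffzjSz => jfzzffjjfzfjjffzjjz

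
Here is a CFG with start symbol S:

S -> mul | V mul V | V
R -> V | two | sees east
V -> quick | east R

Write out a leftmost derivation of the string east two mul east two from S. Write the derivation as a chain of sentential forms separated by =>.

S => V mul V   [S -> V mul V]
V mul V => east R mul V   [V -> east R]
east R mul V => east two mul V   [R -> two]
east two mul V => east two mul east R   [V -> east R]
east two mul east R => east two mul east two   [R -> two]

S => V mul V => east R mul V => east two mul V => east two mul east R => east two mul east two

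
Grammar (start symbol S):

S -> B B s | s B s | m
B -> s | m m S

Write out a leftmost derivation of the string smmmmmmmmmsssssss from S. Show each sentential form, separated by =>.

S=>sBs=>smmSs=>smmBBss=>smmmmSBss=>smmmmBBsBss=>smmmmmmSBsBss=>smmmmmmBBsBsBss=>smmmmmmmmSBsBsBss=>smmmmmmmmmBsBsBss=>smmmmmmmmmssBsBss=>smmmmmmmmmssssBss=>smmmmmmmmmsssssss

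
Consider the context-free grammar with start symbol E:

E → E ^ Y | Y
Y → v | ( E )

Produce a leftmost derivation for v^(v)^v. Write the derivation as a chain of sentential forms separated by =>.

E=>E^Y=>E^Y^Y=>Y^Y^Y=>v^Y^Y=>v^(E)^Y=>v^(Y)^Y=>v^(v)^Y=>v^(v)^v

E => E^Y   [E → E ^ Y]
E^Y => E^Y^Y   [E → E ^ Y]
E^Y^Y => Y^Y^Y   [E → Y]
Y^Y^Y => v^Y^Y   [Y → v]
v^Y^Y => v^(E)^Y   [Y → ( E )]
v^(E)^Y => v^(Y)^Y   [E → Y]
v^(Y)^Y => v^(v)^Y   [Y → v]
v^(v)^Y => v^(v)^v   [Y → v]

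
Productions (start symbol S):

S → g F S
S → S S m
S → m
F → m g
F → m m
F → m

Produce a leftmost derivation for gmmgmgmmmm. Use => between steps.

S => gFS => gmS => gmSSm => gmmSm => gmmSSmm => gmmgFSSmm => gmmgmgSSmm => gmmgmgmSmm => gmmgmgmmmm

S => gFS   [S → g F S]
gFS => gmS   [F → m]
gmS => gmSSm   [S → S S m]
gmSSm => gmmSm   [S → m]
gmmSm => gmmSSmm   [S → S S m]
gmmSSmm => gmmgFSSmm   [S → g F S]
gmmgFSSmm => gmmgmgSSmm   [F → m g]
gmmgmgSSmm => gmmgmgmSmm   [S → m]
gmmgmgmSmm => gmmgmgmmmm   [S → m]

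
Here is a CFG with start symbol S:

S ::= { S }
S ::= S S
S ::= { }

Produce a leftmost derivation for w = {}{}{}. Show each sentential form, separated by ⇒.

S ⇒ SS ⇒ SSS ⇒ {}SS ⇒ {}{}S ⇒ {}{}{}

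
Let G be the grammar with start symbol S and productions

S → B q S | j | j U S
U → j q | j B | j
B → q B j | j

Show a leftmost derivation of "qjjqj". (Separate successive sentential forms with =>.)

S => BqS   [S → B q S]
BqS => qBjqS   [B → q B j]
qBjqS => qjjqS   [B → j]
qjjqS => qjjqj   [S → j]

S => BqS => qBjqS => qjjqS => qjjqj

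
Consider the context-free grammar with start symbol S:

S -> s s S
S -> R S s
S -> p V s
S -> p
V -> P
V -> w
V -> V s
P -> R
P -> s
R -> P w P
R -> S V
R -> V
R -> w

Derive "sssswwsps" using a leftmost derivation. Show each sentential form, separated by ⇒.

S ⇒ ssS   [S -> s s S]
ssS ⇒ ssssS   [S -> s s S]
ssssS ⇒ ssssRSs   [S -> R S s]
ssssRSs ⇒ ssssPwPSs   [R -> P w P]
ssssPwPSs ⇒ ssssRwPSs   [P -> R]
ssssRwPSs ⇒ sssswwPSs   [R -> w]
sssswwPSs ⇒ sssswwsSs   [P -> s]
sssswwsSs ⇒ sssswwsps   [S -> p]

S ⇒ ssS ⇒ ssssS ⇒ ssssRSs ⇒ ssssPwPSs ⇒ ssssRwPSs ⇒ sssswwPSs ⇒ sssswwsSs ⇒ sssswwsps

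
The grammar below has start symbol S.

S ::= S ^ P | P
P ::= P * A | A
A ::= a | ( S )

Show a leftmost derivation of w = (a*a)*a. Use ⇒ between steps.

S ⇒ P   [S ::= P]
P ⇒ P*A   [P ::= P * A]
P*A ⇒ A*A   [P ::= A]
A*A ⇒ (S)*A   [A ::= ( S )]
(S)*A ⇒ (P)*A   [S ::= P]
(P)*A ⇒ (P*A)*A   [P ::= P * A]
(P*A)*A ⇒ (A*A)*A   [P ::= A]
(A*A)*A ⇒ (a*A)*A   [A ::= a]
(a*A)*A ⇒ (a*a)*A   [A ::= a]
(a*a)*A ⇒ (a*a)*a   [A ::= a]

S ⇒ P ⇒ P*A ⇒ A*A ⇒ (S)*A ⇒ (P)*A ⇒ (P*A)*A ⇒ (A*A)*A ⇒ (a*A)*A ⇒ (a*a)*A ⇒ (a*a)*a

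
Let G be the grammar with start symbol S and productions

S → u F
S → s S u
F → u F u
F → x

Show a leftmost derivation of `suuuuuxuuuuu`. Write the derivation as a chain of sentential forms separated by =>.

S => sSu   [S → s S u]
sSu => suFu   [S → u F]
suFu => suuFuu   [F → u F u]
suuFuu => suuuFuuu   [F → u F u]
suuuFuuu => suuuuFuuuu   [F → u F u]
suuuuFuuuu => suuuuuFuuuuu   [F → u F u]
suuuuuFuuuuu => suuuuuxuuuuu   [F → x]

S => sSu => suFu => suuFuu => suuuFuuu => suuuuFuuuu => suuuuuFuuuuu => suuuuuxuuuuu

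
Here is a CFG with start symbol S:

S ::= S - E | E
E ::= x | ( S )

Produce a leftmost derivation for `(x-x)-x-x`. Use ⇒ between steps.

S ⇒ S-E   [S ::= S - E]
S-E ⇒ S-E-E   [S ::= S - E]
S-E-E ⇒ E-E-E   [S ::= E]
E-E-E ⇒ (S)-E-E   [E ::= ( S )]
(S)-E-E ⇒ (S-E)-E-E   [S ::= S - E]
(S-E)-E-E ⇒ (E-E)-E-E   [S ::= E]
(E-E)-E-E ⇒ (x-E)-E-E   [E ::= x]
(x-E)-E-E ⇒ (x-x)-E-E   [E ::= x]
(x-x)-E-E ⇒ (x-x)-x-E   [E ::= x]
(x-x)-x-E ⇒ (x-x)-x-x   [E ::= x]

S ⇒ S-E ⇒ S-E-E ⇒ E-E-E ⇒ (S)-E-E ⇒ (S-E)-E-E ⇒ (E-E)-E-E ⇒ (x-E)-E-E ⇒ (x-x)-E-E ⇒ (x-x)-x-E ⇒ (x-x)-x-x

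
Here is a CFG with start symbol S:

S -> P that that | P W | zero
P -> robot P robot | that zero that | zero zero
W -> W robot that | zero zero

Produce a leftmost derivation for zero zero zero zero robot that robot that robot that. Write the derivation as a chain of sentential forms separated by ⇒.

S ⇒ P W ⇒ zero zero W ⇒ zero zero W robot that ⇒ zero zero W robot that robot that ⇒ zero zero W robot that robot that robot that ⇒ zero zero zero zero robot that robot that robot that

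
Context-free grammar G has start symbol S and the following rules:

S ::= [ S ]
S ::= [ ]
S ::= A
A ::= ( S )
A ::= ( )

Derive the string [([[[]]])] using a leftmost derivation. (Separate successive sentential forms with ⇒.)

S ⇒ [S]   [S ::= [ S ]]
[S] ⇒ [A]   [S ::= A]
[A] ⇒ [(S)]   [A ::= ( S )]
[(S)] ⇒ [([S])]   [S ::= [ S ]]
[([S])] ⇒ [([[S]])]   [S ::= [ S ]]
[([[S]])] ⇒ [([[[]]])]   [S ::= [ ]]

S ⇒ [S] ⇒ [A] ⇒ [(S)] ⇒ [([S])] ⇒ [([[S]])] ⇒ [([[[]]])]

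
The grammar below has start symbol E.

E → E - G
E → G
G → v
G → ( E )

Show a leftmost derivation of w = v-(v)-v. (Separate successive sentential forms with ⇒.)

E ⇒ E-G   [E → E - G]
E-G ⇒ E-G-G   [E → E - G]
E-G-G ⇒ G-G-G   [E → G]
G-G-G ⇒ v-G-G   [G → v]
v-G-G ⇒ v-(E)-G   [G → ( E )]
v-(E)-G ⇒ v-(G)-G   [E → G]
v-(G)-G ⇒ v-(v)-G   [G → v]
v-(v)-G ⇒ v-(v)-v   [G → v]

E⇒E-G⇒E-G-G⇒G-G-G⇒v-G-G⇒v-(E)-G⇒v-(G)-G⇒v-(v)-G⇒v-(v)-v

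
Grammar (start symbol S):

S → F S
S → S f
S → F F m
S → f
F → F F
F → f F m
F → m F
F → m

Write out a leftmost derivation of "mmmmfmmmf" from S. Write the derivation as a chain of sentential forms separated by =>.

S=>FS=>FFS=>mFFS=>mmFFS=>mmmFFS=>mmmmFFS=>mmmmfFmFS=>mmmmfmmFS=>mmmmfmmmS=>mmmmfmmmf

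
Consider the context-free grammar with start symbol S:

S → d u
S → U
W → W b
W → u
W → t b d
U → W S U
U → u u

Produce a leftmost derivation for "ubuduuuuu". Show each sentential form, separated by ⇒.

S ⇒ U ⇒ WSU ⇒ WbSU ⇒ ubSU ⇒ ubUU ⇒ ubWSUU ⇒ ubuSUU ⇒ ubuduUU ⇒ ubuduuuU ⇒ ubuduuuuu

S ⇒ U   [S → U]
U ⇒ WSU   [U → W S U]
WSU ⇒ WbSU   [W → W b]
WbSU ⇒ ubSU   [W → u]
ubSU ⇒ ubUU   [S → U]
ubUU ⇒ ubWSUU   [U → W S U]
ubWSUU ⇒ ubuSUU   [W → u]
ubuSUU ⇒ ubuduUU   [S → d u]
ubuduUU ⇒ ubuduuuU   [U → u u]
ubuduuuU ⇒ ubuduuuuu   [U → u u]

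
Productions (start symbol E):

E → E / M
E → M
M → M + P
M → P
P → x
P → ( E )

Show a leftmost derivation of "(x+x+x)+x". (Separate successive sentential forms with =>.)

E=>M=>M+P=>P+P=>(E)+P=>(M)+P=>(M+P)+P=>(M+P+P)+P=>(P+P+P)+P=>(x+P+P)+P=>(x+x+P)+P=>(x+x+x)+P=>(x+x+x)+x

E => M   [E → M]
M => M+P   [M → M + P]
M+P => P+P   [M → P]
P+P => (E)+P   [P → ( E )]
(E)+P => (M)+P   [E → M]
(M)+P => (M+P)+P   [M → M + P]
(M+P)+P => (M+P+P)+P   [M → M + P]
(M+P+P)+P => (P+P+P)+P   [M → P]
(P+P+P)+P => (x+P+P)+P   [P → x]
(x+P+P)+P => (x+x+P)+P   [P → x]
(x+x+P)+P => (x+x+x)+P   [P → x]
(x+x+x)+P => (x+x+x)+x   [P → x]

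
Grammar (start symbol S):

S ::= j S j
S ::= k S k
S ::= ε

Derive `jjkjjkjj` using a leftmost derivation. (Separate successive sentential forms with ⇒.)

S ⇒ jSj ⇒ jjSjj ⇒ jjkSkjj ⇒ jjkjSjkjj ⇒ jjkjjkjj

S ⇒ jSj   [S ::= j S j]
jSj ⇒ jjSjj   [S ::= j S j]
jjSjj ⇒ jjkSkjj   [S ::= k S k]
jjkSkjj ⇒ jjkjSjkjj   [S ::= j S j]
jjkjSjkjj ⇒ jjkjjkjj   [S ::= ε]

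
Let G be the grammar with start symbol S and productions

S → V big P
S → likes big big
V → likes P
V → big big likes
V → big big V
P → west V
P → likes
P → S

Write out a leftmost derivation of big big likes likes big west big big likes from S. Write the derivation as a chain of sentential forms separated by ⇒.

S ⇒ V big P   [S → V big P]
V big P ⇒ big big V big P   [V → big big V]
big big V big P ⇒ big big likes P big P   [V → likes P]
big big likes P big P ⇒ big big likes likes big P   [P → likes]
big big likes likes big P ⇒ big big likes likes big west V   [P → west V]
big big likes likes big west V ⇒ big big likes likes big west big big likes   [V → big big likes]

S ⇒ V big P ⇒ big big V big P ⇒ big big likes P big P ⇒ big big likes likes big P ⇒ big big likes likes big west V ⇒ big big likes likes big west big big likes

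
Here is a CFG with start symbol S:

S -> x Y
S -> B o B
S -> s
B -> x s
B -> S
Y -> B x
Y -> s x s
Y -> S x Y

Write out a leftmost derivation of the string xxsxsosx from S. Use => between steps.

S => xY => xBx => xSx => xBoBx => xSoBx => xxYoBx => xxsxsoBx => xxsxsoSx => xxsxsosx

S => xY   [S -> x Y]
xY => xBx   [Y -> B x]
xBx => xSx   [B -> S]
xSx => xBoBx   [S -> B o B]
xBoBx => xSoBx   [B -> S]
xSoBx => xxYoBx   [S -> x Y]
xxYoBx => xxsxsoBx   [Y -> s x s]
xxsxsoBx => xxsxsoSx   [B -> S]
xxsxsoSx => xxsxsosx   [S -> s]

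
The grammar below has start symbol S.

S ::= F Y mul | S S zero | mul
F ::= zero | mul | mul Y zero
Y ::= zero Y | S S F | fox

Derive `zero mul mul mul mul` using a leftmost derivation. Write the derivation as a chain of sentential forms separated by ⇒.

S ⇒ F Y mul ⇒ zero Y mul ⇒ zero S S F mul ⇒ zero mul S F mul ⇒ zero mul mul F mul ⇒ zero mul mul mul mul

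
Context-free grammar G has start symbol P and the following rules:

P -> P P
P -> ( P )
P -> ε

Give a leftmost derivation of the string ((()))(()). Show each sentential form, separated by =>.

P=>PP=>(P)P=>(PP)P=>((P)P)P=>((PP)P)P=>(((P)P)P)P=>((()P)P)P=>((())P)P=>((()))P=>((()))(P)=>((()))((P))=>((()))(())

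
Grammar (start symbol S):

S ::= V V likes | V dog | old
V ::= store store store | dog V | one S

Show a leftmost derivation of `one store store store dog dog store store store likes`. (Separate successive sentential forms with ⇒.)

S ⇒ V V likes   [S ::= V V likes]
V V likes ⇒ one S V likes   [V ::= one S]
one S V likes ⇒ one V dog V likes   [S ::= V dog]
one V dog V likes ⇒ one store store store dog V likes   [V ::= store store store]
one store store store dog V likes ⇒ one store store store dog dog V likes   [V ::= dog V]
one store store store dog dog V likes ⇒ one store store store dog dog store store store likes   [V ::= store store store]

S ⇒ V V likes ⇒ one S V likes ⇒ one V dog V likes ⇒ one store store store dog V likes ⇒ one store store store dog dog V likes ⇒ one store store store dog dog store store store likes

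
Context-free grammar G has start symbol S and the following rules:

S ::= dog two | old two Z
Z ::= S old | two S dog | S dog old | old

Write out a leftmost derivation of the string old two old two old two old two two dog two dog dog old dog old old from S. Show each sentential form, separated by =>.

S => old two Z => old two S old => old two old two Z old => old two old two S dog old old => old two old two old two Z dog old old => old two old two old two S dog old dog old old => old two old two old two old two Z dog old dog old old => old two old two old two old two two S dog dog old dog old old => old two old two old two old two two dog two dog dog old dog old old

S => old two Z   [S ::= old two Z]
old two Z => old two S old   [Z ::= S old]
old two S old => old two old two Z old   [S ::= old two Z]
old two old two Z old => old two old two S dog old old   [Z ::= S dog old]
old two old two S dog old old => old two old two old two Z dog old old   [S ::= old two Z]
old two old two old two Z dog old old => old two old two old two S dog old dog old old   [Z ::= S dog old]
old two old two old two S dog old dog old old => old two old two old two old two Z dog old dog old old   [S ::= old two Z]
old two old two old two old two Z dog old dog old old => old two old two old two old two two S dog dog old dog old old   [Z ::= two S dog]
old two old two old two old two two S dog dog old dog old old => old two old two old two old two two dog two dog dog old dog old old   [S ::= dog two]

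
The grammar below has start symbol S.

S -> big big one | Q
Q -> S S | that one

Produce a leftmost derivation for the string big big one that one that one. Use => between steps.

S => Q   [S -> Q]
Q => S S   [Q -> S S]
S S => Q S   [S -> Q]
Q S => S S S   [Q -> S S]
S S S => big big one S S   [S -> big big one]
big big one S S => big big one Q S   [S -> Q]
big big one Q S => big big one that one S   [Q -> that one]
big big one that one S => big big one that one Q   [S -> Q]
big big one that one Q => big big one that one that one   [Q -> that one]

S => Q => S S => Q S => S S S => big big one S S => big big one Q S => big big one that one S => big big one that one Q => big big one that one that one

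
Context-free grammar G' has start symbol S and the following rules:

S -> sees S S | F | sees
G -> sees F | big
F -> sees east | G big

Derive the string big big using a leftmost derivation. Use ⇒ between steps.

S ⇒ F ⇒ G big ⇒ big big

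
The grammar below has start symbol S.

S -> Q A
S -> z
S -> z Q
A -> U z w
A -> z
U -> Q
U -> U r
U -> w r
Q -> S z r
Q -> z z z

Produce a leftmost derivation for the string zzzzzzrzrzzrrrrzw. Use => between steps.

S => QA => zzzA => zzzUzw => zzzUrzw => zzzUrrzw => zzzUrrrzw => zzzQrrrzw => zzzSzrrrrzw => zzzQAzrrrrzw => zzzSzrAzrrrrzw => zzzzQzrAzrrrrzw => zzzzSzrzrAzrrrrzw => zzzzzzrzrAzrrrrzw => zzzzzzrzrzzrrrrzw

S => QA   [S -> Q A]
QA => zzzA   [Q -> z z z]
zzzA => zzzUzw   [A -> U z w]
zzzUzw => zzzUrzw   [U -> U r]
zzzUrzw => zzzUrrzw   [U -> U r]
zzzUrrzw => zzzUrrrzw   [U -> U r]
zzzUrrrzw => zzzQrrrzw   [U -> Q]
zzzQrrrzw => zzzSzrrrrzw   [Q -> S z r]
zzzSzrrrrzw => zzzQAzrrrrzw   [S -> Q A]
zzzQAzrrrrzw => zzzSzrAzrrrrzw   [Q -> S z r]
zzzSzrAzrrrrzw => zzzzQzrAzrrrrzw   [S -> z Q]
zzzzQzrAzrrrrzw => zzzzSzrzrAzrrrrzw   [Q -> S z r]
zzzzSzrzrAzrrrrzw => zzzzzzrzrAzrrrrzw   [S -> z]
zzzzzzrzrAzrrrrzw => zzzzzzrzrzzrrrrzw   [A -> z]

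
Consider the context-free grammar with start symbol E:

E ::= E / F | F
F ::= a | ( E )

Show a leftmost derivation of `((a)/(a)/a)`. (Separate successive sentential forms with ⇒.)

E⇒F⇒(E)⇒(E/F)⇒(E/F/F)⇒(F/F/F)⇒((E)/F/F)⇒((F)/F/F)⇒((a)/F/F)⇒((a)/(E)/F)⇒((a)/(F)/F)⇒((a)/(a)/F)⇒((a)/(a)/a)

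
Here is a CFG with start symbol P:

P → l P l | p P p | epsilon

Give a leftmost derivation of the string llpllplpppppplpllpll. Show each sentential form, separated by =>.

P => lPl => llPll => llpPpll => llplPlpll => llpllPllpll => llpllpPpllpll => llpllplPlpllpll => llpllplpPplpllpll => llpllplppPpplpllpll => llpllplpppPppplpllpll => llpllplpppppplpllpll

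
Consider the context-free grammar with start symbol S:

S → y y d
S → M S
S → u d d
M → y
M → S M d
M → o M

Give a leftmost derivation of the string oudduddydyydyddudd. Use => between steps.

S=>MS=>oMS=>oSMdS=>ouddMdS=>ouddSMddS=>ouddMSMddS=>ouddSMdSMddS=>oudduddMdSMddS=>oudduddydSMddS=>oudduddydyydMddS=>oudduddydyydyddS=>oudduddydyydyddudd

S => MS   [S → M S]
MS => oMS   [M → o M]
oMS => oSMdS   [M → S M d]
oSMdS => ouddMdS   [S → u d d]
ouddMdS => ouddSMddS   [M → S M d]
ouddSMddS => ouddMSMddS   [S → M S]
ouddMSMddS => ouddSMdSMddS   [M → S M d]
ouddSMdSMddS => oudduddMdSMddS   [S → u d d]
oudduddMdSMddS => oudduddydSMddS   [M → y]
oudduddydSMddS => oudduddydyydMddS   [S → y y d]
oudduddydyydMddS => oudduddydyydyddS   [M → y]
oudduddydyydyddS => oudduddydyydyddudd   [S → u d d]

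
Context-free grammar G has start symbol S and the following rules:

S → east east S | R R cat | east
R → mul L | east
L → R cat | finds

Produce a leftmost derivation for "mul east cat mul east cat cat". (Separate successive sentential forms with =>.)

S => R R cat => mul L R cat => mul R cat R cat => mul east cat R cat => mul east cat mul L cat => mul east cat mul R cat cat => mul east cat mul east cat cat

S => R R cat   [S → R R cat]
R R cat => mul L R cat   [R → mul L]
mul L R cat => mul R cat R cat   [L → R cat]
mul R cat R cat => mul east cat R cat   [R → east]
mul east cat R cat => mul east cat mul L cat   [R → mul L]
mul east cat mul L cat => mul east cat mul R cat cat   [L → R cat]
mul east cat mul R cat cat => mul east cat mul east cat cat   [R → east]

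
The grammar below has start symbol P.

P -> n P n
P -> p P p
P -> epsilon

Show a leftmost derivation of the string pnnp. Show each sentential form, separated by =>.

P => pPp   [P -> p P p]
pPp => pnPnp   [P -> n P n]
pnPnp => pnnp   [P -> epsilon]

P=>pPp=>pnPnp=>pnnp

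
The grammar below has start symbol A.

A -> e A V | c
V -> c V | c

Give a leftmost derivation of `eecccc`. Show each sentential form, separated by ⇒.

A ⇒ eAV ⇒ eeAVV ⇒ eecVV ⇒ eeccV ⇒ eecccV ⇒ eecccc

A ⇒ eAV   [A -> e A V]
eAV ⇒ eeAVV   [A -> e A V]
eeAVV ⇒ eecVV   [A -> c]
eecVV ⇒ eeccV   [V -> c]
eeccV ⇒ eecccV   [V -> c V]
eecccV ⇒ eecccc   [V -> c]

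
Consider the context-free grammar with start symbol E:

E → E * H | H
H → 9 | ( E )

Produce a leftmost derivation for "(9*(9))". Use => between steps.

E=>H=>(E)=>(E*H)=>(H*H)=>(9*H)=>(9*(E))=>(9*(H))=>(9*(9))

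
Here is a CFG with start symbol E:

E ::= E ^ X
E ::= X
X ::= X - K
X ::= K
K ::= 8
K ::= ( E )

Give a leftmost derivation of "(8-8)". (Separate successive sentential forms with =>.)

E=>X=>K=>(E)=>(X)=>(X-K)=>(K-K)=>(8-K)=>(8-8)

E => X   [E ::= X]
X => K   [X ::= K]
K => (E)   [K ::= ( E )]
(E) => (X)   [E ::= X]
(X) => (X-K)   [X ::= X - K]
(X-K) => (K-K)   [X ::= K]
(K-K) => (8-K)   [K ::= 8]
(8-K) => (8-8)   [K ::= 8]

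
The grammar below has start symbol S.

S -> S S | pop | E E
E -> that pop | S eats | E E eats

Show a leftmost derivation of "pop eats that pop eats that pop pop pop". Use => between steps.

S => S S => S S S => E E S S => E E eats E S S => S eats E eats E S S => pop eats E eats E S S => pop eats that pop eats E S S => pop eats that pop eats that pop S S => pop eats that pop eats that pop pop S => pop eats that pop eats that pop pop pop

S => S S   [S -> S S]
S S => S S S   [S -> S S]
S S S => E E S S   [S -> E E]
E E S S => E E eats E S S   [E -> E E eats]
E E eats E S S => S eats E eats E S S   [E -> S eats]
S eats E eats E S S => pop eats E eats E S S   [S -> pop]
pop eats E eats E S S => pop eats that pop eats E S S   [E -> that pop]
pop eats that pop eats E S S => pop eats that pop eats that pop S S   [E -> that pop]
pop eats that pop eats that pop S S => pop eats that pop eats that pop pop S   [S -> pop]
pop eats that pop eats that pop pop S => pop eats that pop eats that pop pop pop   [S -> pop]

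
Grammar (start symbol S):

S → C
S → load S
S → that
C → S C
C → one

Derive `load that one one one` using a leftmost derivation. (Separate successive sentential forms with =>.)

S => C => S C => C C => S C C => load S C C => load C C C => load S C C C => load that C C C => load that one C C => load that one one C => load that one one one

S => C   [S → C]
C => S C   [C → S C]
S C => C C   [S → C]
C C => S C C   [C → S C]
S C C => load S C C   [S → load S]
load S C C => load C C C   [S → C]
load C C C => load S C C C   [C → S C]
load S C C C => load that C C C   [S → that]
load that C C C => load that one C C   [C → one]
load that one C C => load that one one C   [C → one]
load that one one C => load that one one one   [C → one]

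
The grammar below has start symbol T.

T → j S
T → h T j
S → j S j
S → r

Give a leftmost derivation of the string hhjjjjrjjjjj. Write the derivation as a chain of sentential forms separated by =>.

T => hTj   [T → h T j]
hTj => hhTjj   [T → h T j]
hhTjj => hhjSjj   [T → j S]
hhjSjj => hhjjSjjj   [S → j S j]
hhjjSjjj => hhjjjSjjjj   [S → j S j]
hhjjjSjjjj => hhjjjjSjjjjj   [S → j S j]
hhjjjjSjjjjj => hhjjjjrjjjjj   [S → r]

T => hTj => hhTjj => hhjSjj => hhjjSjjj => hhjjjSjjjj => hhjjjjSjjjjj => hhjjjjrjjjjj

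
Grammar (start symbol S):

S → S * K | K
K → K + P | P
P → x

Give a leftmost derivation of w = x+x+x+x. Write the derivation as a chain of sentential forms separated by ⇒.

S⇒K⇒K+P⇒K+P+P⇒K+P+P+P⇒P+P+P+P⇒x+P+P+P⇒x+x+P+P⇒x+x+x+P⇒x+x+x+x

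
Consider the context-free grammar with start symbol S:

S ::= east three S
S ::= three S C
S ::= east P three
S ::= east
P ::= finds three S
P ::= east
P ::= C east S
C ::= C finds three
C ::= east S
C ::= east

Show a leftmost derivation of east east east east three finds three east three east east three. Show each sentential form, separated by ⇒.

S ⇒ east P three ⇒ east C east S three ⇒ east C finds three east S three ⇒ east east S finds three east S three ⇒ east east east P three finds three east S three ⇒ east east east east three finds three east S three ⇒ east east east east three finds three east three S C three ⇒ east east east east three finds three east three east C three ⇒ east east east east three finds three east three east east three

S ⇒ east P three   [S ::= east P three]
east P three ⇒ east C east S three   [P ::= C east S]
east C east S three ⇒ east C finds three east S three   [C ::= C finds three]
east C finds three east S three ⇒ east east S finds three east S three   [C ::= east S]
east east S finds three east S three ⇒ east east east P three finds three east S three   [S ::= east P three]
east east east P three finds three east S three ⇒ east east east east three finds three east S three   [P ::= east]
east east east east three finds three east S three ⇒ east east east east three finds three east three S C three   [S ::= three S C]
east east east east three finds three east three S C three ⇒ east east east east three finds three east three east C three   [S ::= east]
east east east east three finds three east three east C three ⇒ east east east east three finds three east three east east three   [C ::= east]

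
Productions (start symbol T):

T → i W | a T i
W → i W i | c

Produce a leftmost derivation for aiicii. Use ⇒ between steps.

T ⇒ aTi ⇒ aiWi ⇒ aiiWii ⇒ aiicii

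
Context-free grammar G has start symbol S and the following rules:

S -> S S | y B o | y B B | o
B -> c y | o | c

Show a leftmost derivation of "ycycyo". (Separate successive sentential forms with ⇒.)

S ⇒ SS ⇒ yBBS ⇒ ycyBS ⇒ ycycyS ⇒ ycycyo

S ⇒ SS   [S -> S S]
SS ⇒ yBBS   [S -> y B B]
yBBS ⇒ ycyBS   [B -> c y]
ycyBS ⇒ ycycyS   [B -> c y]
ycycyS ⇒ ycycyo   [S -> o]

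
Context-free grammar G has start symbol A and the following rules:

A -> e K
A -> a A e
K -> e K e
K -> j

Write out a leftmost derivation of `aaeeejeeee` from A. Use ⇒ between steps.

A ⇒ aAe   [A -> a A e]
aAe ⇒ aaAee   [A -> a A e]
aaAee ⇒ aaeKee   [A -> e K]
aaeKee ⇒ aaeeKeee   [K -> e K e]
aaeeKeee ⇒ aaeeeKeeee   [K -> e K e]
aaeeeKeeee ⇒ aaeeejeeee   [K -> j]

A ⇒ aAe ⇒ aaAee ⇒ aaeKee ⇒ aaeeKeee ⇒ aaeeeKeeee ⇒ aaeeejeeee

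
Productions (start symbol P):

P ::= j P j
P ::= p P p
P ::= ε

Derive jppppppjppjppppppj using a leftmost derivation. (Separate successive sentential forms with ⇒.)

P ⇒ jPj ⇒ jpPpj ⇒ jppPppj ⇒ jpppPpppj ⇒ jppppPppppj ⇒ jpppppPpppppj ⇒ jppppppPppppppj ⇒ jppppppjPjppppppj ⇒ jppppppjpPpjppppppj ⇒ jppppppjppjppppppj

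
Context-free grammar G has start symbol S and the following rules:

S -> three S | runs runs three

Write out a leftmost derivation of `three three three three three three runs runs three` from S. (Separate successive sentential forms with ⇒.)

S ⇒ three S ⇒ three three S ⇒ three three three S ⇒ three three three three S ⇒ three three three three three S ⇒ three three three three three three S ⇒ three three three three three three runs runs three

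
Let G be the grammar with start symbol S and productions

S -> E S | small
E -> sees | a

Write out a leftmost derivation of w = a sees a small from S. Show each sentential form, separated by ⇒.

S ⇒ E S ⇒ a S ⇒ a E S ⇒ a sees S ⇒ a sees E S ⇒ a sees a S ⇒ a sees a small

S ⇒ E S   [S -> E S]
E S ⇒ a S   [E -> a]
a S ⇒ a E S   [S -> E S]
a E S ⇒ a sees S   [E -> sees]
a sees S ⇒ a sees E S   [S -> E S]
a sees E S ⇒ a sees a S   [E -> a]
a sees a S ⇒ a sees a small   [S -> small]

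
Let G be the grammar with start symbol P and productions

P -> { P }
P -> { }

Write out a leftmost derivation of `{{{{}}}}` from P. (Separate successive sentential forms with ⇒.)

P ⇒ {P}   [P -> { P }]
{P} ⇒ {{P}}   [P -> { P }]
{{P}} ⇒ {{{P}}}   [P -> { P }]
{{{P}}} ⇒ {{{{}}}}   [P -> { }]

P ⇒ {P} ⇒ {{P}} ⇒ {{{P}}} ⇒ {{{{}}}}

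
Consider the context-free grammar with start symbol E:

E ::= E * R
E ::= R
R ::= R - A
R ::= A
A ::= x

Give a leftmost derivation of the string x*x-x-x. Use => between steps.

E=>E*R=>R*R=>A*R=>x*R=>x*R-A=>x*R-A-A=>x*A-A-A=>x*x-A-A=>x*x-x-A=>x*x-x-x

E => E*R   [E ::= E * R]
E*R => R*R   [E ::= R]
R*R => A*R   [R ::= A]
A*R => x*R   [A ::= x]
x*R => x*R-A   [R ::= R - A]
x*R-A => x*R-A-A   [R ::= R - A]
x*R-A-A => x*A-A-A   [R ::= A]
x*A-A-A => x*x-A-A   [A ::= x]
x*x-A-A => x*x-x-A   [A ::= x]
x*x-x-A => x*x-x-x   [A ::= x]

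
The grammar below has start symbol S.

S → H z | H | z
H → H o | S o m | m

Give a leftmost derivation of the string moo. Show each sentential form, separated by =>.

S => H => Ho => Hoo => moo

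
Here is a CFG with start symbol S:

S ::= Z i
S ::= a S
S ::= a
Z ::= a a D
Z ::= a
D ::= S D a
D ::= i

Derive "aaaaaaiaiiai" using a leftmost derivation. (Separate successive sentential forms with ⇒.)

S ⇒ Zi   [S ::= Z i]
Zi ⇒ aaDi   [Z ::= a a D]
aaDi ⇒ aaSDai   [D ::= S D a]
aaSDai ⇒ aaZiDai   [S ::= Z i]
aaZiDai ⇒ aaaaDiDai   [Z ::= a a D]
aaaaDiDai ⇒ aaaaSDaiDai   [D ::= S D a]
aaaaSDaiDai ⇒ aaaaaSDaiDai   [S ::= a S]
aaaaaSDaiDai ⇒ aaaaaaDaiDai   [S ::= a]
aaaaaaDaiDai ⇒ aaaaaaiaiDai   [D ::= i]
aaaaaaiaiDai ⇒ aaaaaaiaiiai   [D ::= i]

S ⇒ Zi ⇒ aaDi ⇒ aaSDai ⇒ aaZiDai ⇒ aaaaDiDai ⇒ aaaaSDaiDai ⇒ aaaaaSDaiDai ⇒ aaaaaaDaiDai ⇒ aaaaaaiaiDai ⇒ aaaaaaiaiiai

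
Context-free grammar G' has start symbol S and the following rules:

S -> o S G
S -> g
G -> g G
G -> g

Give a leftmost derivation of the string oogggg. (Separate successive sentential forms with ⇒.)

S⇒oSG⇒ooSGG⇒oogGG⇒ooggGG⇒oogggG⇒oogggg

S ⇒ oSG   [S -> o S G]
oSG ⇒ ooSGG   [S -> o S G]
ooSGG ⇒ oogGG   [S -> g]
oogGG ⇒ ooggGG   [G -> g G]
ooggGG ⇒ oogggG   [G -> g]
oogggG ⇒ oogggg   [G -> g]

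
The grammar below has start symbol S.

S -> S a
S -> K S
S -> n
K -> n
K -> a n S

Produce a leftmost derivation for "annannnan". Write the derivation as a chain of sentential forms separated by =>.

S => KS => anSS => anKSS => annSS => annSaS => annKSaS => annanSSaS => annannSaS => annannnaS => annannnan

S => KS   [S -> K S]
KS => anSS   [K -> a n S]
anSS => anKSS   [S -> K S]
anKSS => annSS   [K -> n]
annSS => annSaS   [S -> S a]
annSaS => annKSaS   [S -> K S]
annKSaS => annanSSaS   [K -> a n S]
annanSSaS => annannSaS   [S -> n]
annannSaS => annannnaS   [S -> n]
annannnaS => annannnan   [S -> n]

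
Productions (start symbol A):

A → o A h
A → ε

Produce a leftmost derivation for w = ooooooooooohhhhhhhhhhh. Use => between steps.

A => oAh => ooAhh => oooAhhh => ooooAhhhh => oooooAhhhhh => ooooooAhhhhhh => oooooooAhhhhhhh => ooooooooAhhhhhhhh => oooooooooAhhhhhhhhh => ooooooooooAhhhhhhhhhh => oooooooooooAhhhhhhhhhhh => ooooooooooohhhhhhhhhhh

A => oAh   [A → o A h]
oAh => ooAhh   [A → o A h]
ooAhh => oooAhhh   [A → o A h]
oooAhhh => ooooAhhhh   [A → o A h]
ooooAhhhh => oooooAhhhhh   [A → o A h]
oooooAhhhhh => ooooooAhhhhhh   [A → o A h]
ooooooAhhhhhh => oooooooAhhhhhhh   [A → o A h]
oooooooAhhhhhhh => ooooooooAhhhhhhhh   [A → o A h]
ooooooooAhhhhhhhh => oooooooooAhhhhhhhhh   [A → o A h]
oooooooooAhhhhhhhhh => ooooooooooAhhhhhhhhhh   [A → o A h]
ooooooooooAhhhhhhhhhh => oooooooooooAhhhhhhhhhhh   [A → o A h]
oooooooooooAhhhhhhhhhhh => ooooooooooohhhhhhhhhhh   [A → ε]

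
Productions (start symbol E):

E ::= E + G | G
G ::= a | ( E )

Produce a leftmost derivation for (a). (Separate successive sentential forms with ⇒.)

E ⇒ G   [E ::= G]
G ⇒ (E)   [G ::= ( E )]
(E) ⇒ (G)   [E ::= G]
(G) ⇒ (a)   [G ::= a]

E ⇒ G ⇒ (E) ⇒ (G) ⇒ (a)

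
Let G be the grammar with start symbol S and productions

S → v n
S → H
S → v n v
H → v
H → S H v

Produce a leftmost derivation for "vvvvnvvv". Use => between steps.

S => H => SHv => HHv => SHvHv => HHvHv => vHvHv => vvvHv => vvvSHvv => vvvvnHvv => vvvvnvvv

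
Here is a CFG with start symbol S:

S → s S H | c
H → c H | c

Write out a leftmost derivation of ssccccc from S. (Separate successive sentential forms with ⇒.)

S ⇒ sSH ⇒ ssSHH ⇒ sscHH ⇒ ssccH ⇒ sscccH ⇒ ssccccH ⇒ ssccccc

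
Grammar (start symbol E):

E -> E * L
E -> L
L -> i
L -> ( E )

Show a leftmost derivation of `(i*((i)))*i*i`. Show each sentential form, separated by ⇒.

E ⇒ E*L ⇒ E*L*L ⇒ L*L*L ⇒ (E)*L*L ⇒ (E*L)*L*L ⇒ (L*L)*L*L ⇒ (i*L)*L*L ⇒ (i*(E))*L*L ⇒ (i*(L))*L*L ⇒ (i*((E)))*L*L ⇒ (i*((L)))*L*L ⇒ (i*((i)))*L*L ⇒ (i*((i)))*i*L ⇒ (i*((i)))*i*i

E ⇒ E*L   [E -> E * L]
E*L ⇒ E*L*L   [E -> E * L]
E*L*L ⇒ L*L*L   [E -> L]
L*L*L ⇒ (E)*L*L   [L -> ( E )]
(E)*L*L ⇒ (E*L)*L*L   [E -> E * L]
(E*L)*L*L ⇒ (L*L)*L*L   [E -> L]
(L*L)*L*L ⇒ (i*L)*L*L   [L -> i]
(i*L)*L*L ⇒ (i*(E))*L*L   [L -> ( E )]
(i*(E))*L*L ⇒ (i*(L))*L*L   [E -> L]
(i*(L))*L*L ⇒ (i*((E)))*L*L   [L -> ( E )]
(i*((E)))*L*L ⇒ (i*((L)))*L*L   [E -> L]
(i*((L)))*L*L ⇒ (i*((i)))*L*L   [L -> i]
(i*((i)))*L*L ⇒ (i*((i)))*i*L   [L -> i]
(i*((i)))*i*L ⇒ (i*((i)))*i*i   [L -> i]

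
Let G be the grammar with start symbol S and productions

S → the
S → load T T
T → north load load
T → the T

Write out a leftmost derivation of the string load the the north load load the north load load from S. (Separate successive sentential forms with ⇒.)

S ⇒ load T T ⇒ load the T T ⇒ load the the T T ⇒ load the the north load load T ⇒ load the the north load load the T ⇒ load the the north load load the north load load

S ⇒ load T T   [S → load T T]
load T T ⇒ load the T T   [T → the T]
load the T T ⇒ load the the T T   [T → the T]
load the the T T ⇒ load the the north load load T   [T → north load load]
load the the north load load T ⇒ load the the north load load the T   [T → the T]
load the the north load load the T ⇒ load the the north load load the north load load   [T → north load load]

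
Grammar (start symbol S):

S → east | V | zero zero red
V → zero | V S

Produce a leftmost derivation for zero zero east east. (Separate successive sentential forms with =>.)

S => V   [S → V]
V => V S   [V → V S]
V S => zero S   [V → zero]
zero S => zero V   [S → V]
zero V => zero V S   [V → V S]
zero V S => zero V S S   [V → V S]
zero V S S => zero zero S S   [V → zero]
zero zero S S => zero zero east S   [S → east]
zero zero east S => zero zero east east   [S → east]

S => V => V S => zero S => zero V => zero V S => zero V S S => zero zero S S => zero zero east S => zero zero east east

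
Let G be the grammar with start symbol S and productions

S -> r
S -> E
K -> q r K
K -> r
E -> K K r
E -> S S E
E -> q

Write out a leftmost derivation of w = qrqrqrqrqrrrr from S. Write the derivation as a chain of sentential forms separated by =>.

S=>E=>KKr=>qrKKr=>qrqrKKr=>qrqrqrKKr=>qrqrqrqrKKr=>qrqrqrqrqrKKr=>qrqrqrqrqrrKr=>qrqrqrqrqrrrr

S => E   [S -> E]
E => KKr   [E -> K K r]
KKr => qrKKr   [K -> q r K]
qrKKr => qrqrKKr   [K -> q r K]
qrqrKKr => qrqrqrKKr   [K -> q r K]
qrqrqrKKr => qrqrqrqrKKr   [K -> q r K]
qrqrqrqrKKr => qrqrqrqrqrKKr   [K -> q r K]
qrqrqrqrqrKKr => qrqrqrqrqrrKr   [K -> r]
qrqrqrqrqrrKr => qrqrqrqrqrrrr   [K -> r]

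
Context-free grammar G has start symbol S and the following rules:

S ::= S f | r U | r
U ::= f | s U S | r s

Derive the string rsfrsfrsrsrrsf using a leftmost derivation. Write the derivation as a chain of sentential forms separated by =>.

S => rU => rsUS => rsfS => rsfrU => rsfrsUS => rsfrsfS => rsfrsfSf => rsfrsfrUf => rsfrsfrsUSf => rsfrsfrsrsSf => rsfrsfrsrsrUf => rsfrsfrsrsrrsf

S => rU   [S ::= r U]
rU => rsUS   [U ::= s U S]
rsUS => rsfS   [U ::= f]
rsfS => rsfrU   [S ::= r U]
rsfrU => rsfrsUS   [U ::= s U S]
rsfrsUS => rsfrsfS   [U ::= f]
rsfrsfS => rsfrsfSf   [S ::= S f]
rsfrsfSf => rsfrsfrUf   [S ::= r U]
rsfrsfrUf => rsfrsfrsUSf   [U ::= s U S]
rsfrsfrsUSf => rsfrsfrsrsSf   [U ::= r s]
rsfrsfrsrsSf => rsfrsfrsrsrUf   [S ::= r U]
rsfrsfrsrsrUf => rsfrsfrsrsrrsf   [U ::= r s]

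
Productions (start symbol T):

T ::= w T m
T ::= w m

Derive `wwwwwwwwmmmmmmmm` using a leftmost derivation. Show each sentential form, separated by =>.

T=>wTm=>wwTmm=>wwwTmmm=>wwwwTmmmm=>wwwwwTmmmmm=>wwwwwwTmmmmmm=>wwwwwwwTmmmmmmm=>wwwwwwwwmmmmmmmm

T => wTm   [T ::= w T m]
wTm => wwTmm   [T ::= w T m]
wwTmm => wwwTmmm   [T ::= w T m]
wwwTmmm => wwwwTmmmm   [T ::= w T m]
wwwwTmmmm => wwwwwTmmmmm   [T ::= w T m]
wwwwwTmmmmm => wwwwwwTmmmmmm   [T ::= w T m]
wwwwwwTmmmmmm => wwwwwwwTmmmmmmm   [T ::= w T m]
wwwwwwwTmmmmmmm => wwwwwwwwmmmmmmmm   [T ::= w m]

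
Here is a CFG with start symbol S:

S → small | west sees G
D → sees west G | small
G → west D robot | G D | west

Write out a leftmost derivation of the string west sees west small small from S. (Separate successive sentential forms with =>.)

S => west sees G => west sees G D => west sees G D D => west sees west D D => west sees west small D => west sees west small small

S => west sees G   [S → west sees G]
west sees G => west sees G D   [G → G D]
west sees G D => west sees G D D   [G → G D]
west sees G D D => west sees west D D   [G → west]
west sees west D D => west sees west small D   [D → small]
west sees west small D => west sees west small small   [D → small]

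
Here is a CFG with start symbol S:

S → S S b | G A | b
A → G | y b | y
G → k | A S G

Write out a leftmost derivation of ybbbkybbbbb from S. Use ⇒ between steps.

S ⇒ SSb ⇒ SSbSb ⇒ GASbSb ⇒ ASGASbSb ⇒ ySGASbSb ⇒ ySSbGASbSb ⇒ ybSbGASbSb ⇒ ybbbGASbSb ⇒ ybbbkASbSb ⇒ ybbbkybSbSb ⇒ ybbbkybbbSb ⇒ ybbbkybbbbb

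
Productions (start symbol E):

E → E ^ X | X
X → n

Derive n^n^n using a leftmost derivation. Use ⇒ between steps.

E ⇒ E^X   [E → E ^ X]
E^X ⇒ E^X^X   [E → E ^ X]
E^X^X ⇒ X^X^X   [E → X]
X^X^X ⇒ n^X^X   [X → n]
n^X^X ⇒ n^n^X   [X → n]
n^n^X ⇒ n^n^n   [X → n]

E ⇒ E^X ⇒ E^X^X ⇒ X^X^X ⇒ n^X^X ⇒ n^n^X ⇒ n^n^n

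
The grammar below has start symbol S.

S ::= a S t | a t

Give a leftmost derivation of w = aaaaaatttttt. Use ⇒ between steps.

S ⇒ aSt   [S ::= a S t]
aSt ⇒ aaStt   [S ::= a S t]
aaStt ⇒ aaaSttt   [S ::= a S t]
aaaSttt ⇒ aaaaStttt   [S ::= a S t]
aaaaStttt ⇒ aaaaaSttttt   [S ::= a S t]
aaaaaSttttt ⇒ aaaaaatttttt   [S ::= a t]

S ⇒ aSt ⇒ aaStt ⇒ aaaSttt ⇒ aaaaStttt ⇒ aaaaaSttttt ⇒ aaaaaatttttt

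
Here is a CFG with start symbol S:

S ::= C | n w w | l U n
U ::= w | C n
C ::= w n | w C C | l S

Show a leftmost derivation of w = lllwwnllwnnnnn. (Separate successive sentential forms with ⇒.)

S ⇒ lUn   [S ::= l U n]
lUn ⇒ lCnn   [U ::= C n]
lCnn ⇒ llSnn   [C ::= l S]
llSnn ⇒ lllUnnn   [S ::= l U n]
lllUnnn ⇒ lllCnnnn   [U ::= C n]
lllCnnnn ⇒ lllwCCnnnn   [C ::= w C C]
lllwCCnnnn ⇒ lllwwnCnnnn   [C ::= w n]
lllwwnCnnnn ⇒ lllwwnlSnnnn   [C ::= l S]
lllwwnlSnnnn ⇒ lllwwnllUnnnnn   [S ::= l U n]
lllwwnllUnnnnn ⇒ lllwwnllwnnnnn   [U ::= w]

S⇒lUn⇒lCnn⇒llSnn⇒lllUnnn⇒lllCnnnn⇒lllwCCnnnn⇒lllwwnCnnnn⇒lllwwnlSnnnn⇒lllwwnllUnnnnn⇒lllwwnllwnnnnn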